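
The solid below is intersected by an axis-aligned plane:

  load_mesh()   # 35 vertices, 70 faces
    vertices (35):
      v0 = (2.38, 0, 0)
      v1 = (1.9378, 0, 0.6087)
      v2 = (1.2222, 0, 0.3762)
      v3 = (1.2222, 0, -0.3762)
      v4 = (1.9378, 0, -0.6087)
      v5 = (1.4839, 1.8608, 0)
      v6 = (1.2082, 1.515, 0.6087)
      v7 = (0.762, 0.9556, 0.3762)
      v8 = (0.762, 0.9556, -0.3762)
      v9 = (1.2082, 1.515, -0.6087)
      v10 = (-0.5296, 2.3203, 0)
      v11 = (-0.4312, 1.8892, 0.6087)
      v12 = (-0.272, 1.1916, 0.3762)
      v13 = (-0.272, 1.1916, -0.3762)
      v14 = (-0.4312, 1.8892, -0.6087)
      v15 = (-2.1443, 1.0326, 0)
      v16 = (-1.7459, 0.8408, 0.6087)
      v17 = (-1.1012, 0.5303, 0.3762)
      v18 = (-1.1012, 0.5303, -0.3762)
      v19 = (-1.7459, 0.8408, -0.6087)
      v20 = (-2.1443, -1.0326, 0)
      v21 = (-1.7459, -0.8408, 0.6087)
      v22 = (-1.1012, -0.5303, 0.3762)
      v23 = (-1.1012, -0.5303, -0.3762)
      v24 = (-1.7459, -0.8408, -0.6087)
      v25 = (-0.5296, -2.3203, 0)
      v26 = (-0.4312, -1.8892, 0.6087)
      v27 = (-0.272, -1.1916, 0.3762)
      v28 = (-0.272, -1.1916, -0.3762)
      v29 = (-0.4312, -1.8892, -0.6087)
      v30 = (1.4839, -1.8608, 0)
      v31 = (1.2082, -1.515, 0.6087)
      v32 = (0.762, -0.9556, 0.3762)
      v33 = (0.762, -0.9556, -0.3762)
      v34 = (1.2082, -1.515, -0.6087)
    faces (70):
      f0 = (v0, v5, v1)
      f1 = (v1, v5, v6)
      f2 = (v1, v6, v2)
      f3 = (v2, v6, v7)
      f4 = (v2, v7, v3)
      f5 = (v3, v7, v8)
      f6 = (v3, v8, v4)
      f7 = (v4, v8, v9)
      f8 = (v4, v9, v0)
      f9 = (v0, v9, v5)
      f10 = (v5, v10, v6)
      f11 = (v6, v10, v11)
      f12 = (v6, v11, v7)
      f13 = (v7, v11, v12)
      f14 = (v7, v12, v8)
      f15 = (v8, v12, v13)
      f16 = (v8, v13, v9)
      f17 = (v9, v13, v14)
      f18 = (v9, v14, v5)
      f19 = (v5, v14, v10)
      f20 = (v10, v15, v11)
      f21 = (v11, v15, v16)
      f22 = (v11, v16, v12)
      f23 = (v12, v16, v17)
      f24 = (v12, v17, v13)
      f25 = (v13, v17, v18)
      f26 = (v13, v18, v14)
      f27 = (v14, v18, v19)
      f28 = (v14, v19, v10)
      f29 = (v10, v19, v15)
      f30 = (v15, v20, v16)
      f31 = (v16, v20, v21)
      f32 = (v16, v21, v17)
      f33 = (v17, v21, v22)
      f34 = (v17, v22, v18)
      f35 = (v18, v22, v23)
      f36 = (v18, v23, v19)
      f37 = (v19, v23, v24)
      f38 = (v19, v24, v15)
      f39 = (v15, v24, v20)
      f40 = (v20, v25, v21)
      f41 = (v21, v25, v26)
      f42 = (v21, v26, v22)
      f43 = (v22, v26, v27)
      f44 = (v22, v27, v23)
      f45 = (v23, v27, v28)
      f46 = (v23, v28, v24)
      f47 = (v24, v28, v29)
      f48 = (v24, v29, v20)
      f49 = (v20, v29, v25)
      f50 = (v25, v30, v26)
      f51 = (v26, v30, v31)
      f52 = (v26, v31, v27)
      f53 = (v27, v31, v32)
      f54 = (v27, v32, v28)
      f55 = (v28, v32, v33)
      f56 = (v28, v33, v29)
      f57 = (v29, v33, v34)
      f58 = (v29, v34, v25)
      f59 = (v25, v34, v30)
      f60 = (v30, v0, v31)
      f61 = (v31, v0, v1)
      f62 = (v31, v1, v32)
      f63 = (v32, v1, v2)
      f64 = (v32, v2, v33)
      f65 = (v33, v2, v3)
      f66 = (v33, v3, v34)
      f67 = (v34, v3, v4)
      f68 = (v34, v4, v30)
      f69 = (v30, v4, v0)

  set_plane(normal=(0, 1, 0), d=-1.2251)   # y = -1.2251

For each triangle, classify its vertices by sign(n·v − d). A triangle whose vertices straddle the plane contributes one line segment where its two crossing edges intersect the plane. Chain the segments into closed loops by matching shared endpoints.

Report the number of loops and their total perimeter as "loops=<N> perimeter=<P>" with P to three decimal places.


loops=1 perimeter=8.589

Straddling triangles (18 of 70):
  (v20,v25,v21) [+-+] → (-1.90292, -1.2251, 0)–(-1.42997, -1.2251, 0.45059)  len=0.6532
  (v21,v25,v26) [+--] → (-1.42997, -1.2251, 0.45059)–(-1.26399, -1.2251, 0.6087)  len=0.2292
  (v21,v26,v22) [+-+] → (-1.26399, -1.2251, 0.6087)–(-0.758632, -1.2251, 0.495076)  len=0.5180
  (v22,v26,v27) [+-+] → (-0.758632, -1.2251, 0.495076)–(-0.279645, -1.2251, 0.387365)  len=0.4909
  (v24,v28,v29) [++-] → (-0.279645, -1.2251, -0.387365)–(-1.26399, -1.2251, -0.6087)  len=1.0089
  (v24,v29,v20) [+-+] → (-1.26399, -1.2251, -0.6087)–(-1.75932, -1.2251, -0.136791)  len=0.6841
  (v20,v29,v25) [+--] → (-1.75932, -1.2251, -0.136791)–(-1.90292, -1.2251, 0)  len=0.1983
  (v26,v31,v27) [--+] → (-0.118671, -1.2251, 0.400284)–(-0.279645, -1.2251, 0.387365)  len=0.1615
  (v27,v31,v32) [+-+] → (-0.118671, -1.2251, 0.400284)–(0.976964, -1.2251, 0.488211)  len=1.0992
  (v28,v33,v29) [++-] → (0.417562, -1.2251, -0.443315)–(-0.279645, -1.2251, -0.387365)  len=0.6994
  (v29,v33,v34) [-+-] → (0.417562, -1.2251, -0.443315)–(0.976964, -1.2251, -0.488211)  len=0.5612
  (v30,v0,v31) [-+-] → (1.79003, -1.2251, 0)–(1.43243, -1.2251, 0.492223)  len=0.6084
  (v31,v0,v1) [-++] → (1.43243, -1.2251, 0.492223)–(1.34781, -1.2251, 0.6087)  len=0.1440
  (v31,v1,v32) [-++] → (1.34781, -1.2251, 0.6087)–(0.976964, -1.2251, 0.488211)  len=0.3899
  (v33,v3,v34) [++-] → (1.21088, -1.2251, -0.56421)–(0.976964, -1.2251, -0.488211)  len=0.2460
  (v34,v3,v4) [-++] → (1.21088, -1.2251, -0.56421)–(1.34781, -1.2251, -0.6087)  len=0.1440
  (v34,v4,v30) [-+-] → (1.34781, -1.2251, -0.6087)–(1.63896, -1.2251, -0.207949)  len=0.4954
  (v30,v4,v0) [-++] → (1.63896, -1.2251, -0.207949)–(1.79003, -1.2251, 0)  len=0.2570

Chained into 1 loop(s):
  loop 1: 18 segments, perimeter = 8.5887
Total perimeter = 8.589


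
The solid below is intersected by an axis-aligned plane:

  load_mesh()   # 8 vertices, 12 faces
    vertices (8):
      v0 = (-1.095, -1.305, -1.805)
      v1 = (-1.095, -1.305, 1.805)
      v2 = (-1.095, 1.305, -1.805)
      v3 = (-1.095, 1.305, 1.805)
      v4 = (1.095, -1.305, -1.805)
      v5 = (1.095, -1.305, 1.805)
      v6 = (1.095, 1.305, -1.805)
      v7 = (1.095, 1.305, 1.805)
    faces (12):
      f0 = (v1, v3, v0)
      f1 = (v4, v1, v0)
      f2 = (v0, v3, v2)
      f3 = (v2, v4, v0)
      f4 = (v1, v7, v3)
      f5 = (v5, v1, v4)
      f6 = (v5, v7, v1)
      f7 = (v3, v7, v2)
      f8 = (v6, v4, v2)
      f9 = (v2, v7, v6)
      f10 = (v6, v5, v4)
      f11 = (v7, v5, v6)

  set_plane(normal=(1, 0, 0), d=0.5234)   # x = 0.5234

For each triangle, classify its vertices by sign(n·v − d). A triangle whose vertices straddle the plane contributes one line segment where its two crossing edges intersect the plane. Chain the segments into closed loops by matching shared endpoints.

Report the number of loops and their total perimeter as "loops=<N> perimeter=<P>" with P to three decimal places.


loops=1 perimeter=12.440

Straddling triangles (8 of 12):
  (v4,v1,v0) [+--] → (0.5234, -1.305, -0.862774)–(0.5234, -1.305, -1.805)  len=0.9422
  (v2,v4,v0) [-+-] → (0.5234, -0.623778, -1.805)–(0.5234, -1.305, -1.805)  len=0.6812
  (v1,v7,v3) [-+-] → (0.5234, 0.623778, 1.805)–(0.5234, 1.305, 1.805)  len=0.6812
  (v5,v1,v4) [+-+] → (0.5234, -1.305, 1.805)–(0.5234, -1.305, -0.862774)  len=2.6678
  (v5,v7,v1) [++-] → (0.5234, 0.623778, 1.805)–(0.5234, -1.305, 1.805)  len=1.9288
  (v3,v7,v2) [-+-] → (0.5234, 1.305, 1.805)–(0.5234, 1.305, 0.862774)  len=0.9422
  (v6,v4,v2) [++-] → (0.5234, -0.623778, -1.805)–(0.5234, 1.305, -1.805)  len=1.9288
  (v2,v7,v6) [-++] → (0.5234, 1.305, 0.862774)–(0.5234, 1.305, -1.805)  len=2.6678

Chained into 1 loop(s):
  loop 1: 8 segments, perimeter = 12.4400
Total perimeter = 12.440


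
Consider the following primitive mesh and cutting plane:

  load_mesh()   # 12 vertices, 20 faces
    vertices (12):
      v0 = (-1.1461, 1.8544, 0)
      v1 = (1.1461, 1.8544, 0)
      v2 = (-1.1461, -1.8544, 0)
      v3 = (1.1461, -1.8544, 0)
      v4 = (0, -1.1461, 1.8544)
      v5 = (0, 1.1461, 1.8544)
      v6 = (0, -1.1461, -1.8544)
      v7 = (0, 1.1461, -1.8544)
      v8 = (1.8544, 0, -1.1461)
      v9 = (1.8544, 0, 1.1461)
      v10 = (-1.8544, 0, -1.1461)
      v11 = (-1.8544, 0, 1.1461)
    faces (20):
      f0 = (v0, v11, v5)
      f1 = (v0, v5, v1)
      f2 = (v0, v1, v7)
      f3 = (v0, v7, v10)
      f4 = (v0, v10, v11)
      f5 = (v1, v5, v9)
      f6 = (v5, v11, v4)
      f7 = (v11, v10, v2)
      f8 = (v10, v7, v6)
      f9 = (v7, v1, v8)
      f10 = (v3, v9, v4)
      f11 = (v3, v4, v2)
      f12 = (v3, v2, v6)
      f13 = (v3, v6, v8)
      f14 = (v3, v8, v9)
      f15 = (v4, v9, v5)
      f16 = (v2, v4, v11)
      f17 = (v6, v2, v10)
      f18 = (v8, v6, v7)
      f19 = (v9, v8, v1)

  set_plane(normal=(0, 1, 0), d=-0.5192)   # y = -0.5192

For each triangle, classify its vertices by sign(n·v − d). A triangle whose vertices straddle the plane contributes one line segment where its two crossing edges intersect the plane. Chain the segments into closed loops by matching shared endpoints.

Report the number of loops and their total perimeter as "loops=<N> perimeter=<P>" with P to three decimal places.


loops=1 perimeter=11.274

Straddling triangles (10 of 20):
  (v5,v11,v4) [++-] → (-1.01433, -0.5192, 1.46697)–(0, -0.5192, 1.8544)  len=1.0858
  (v11,v10,v2) [++-] → (-1.65609, -0.5192, -0.825212)–(-1.65609, -0.5192, 0.825212)  len=1.6504
  (v10,v7,v6) [++-] → (0, -0.5192, -1.8544)–(-1.01433, -0.5192, -1.46697)  len=1.0858
  (v3,v9,v4) [-+-] → (1.65609, -0.5192, 0.825212)–(1.01433, -0.5192, 1.46697)  len=0.9076
  (v3,v6,v8) [--+] → (1.01433, -0.5192, -1.46697)–(1.65609, -0.5192, -0.825212)  len=0.9076
  (v3,v8,v9) [-++] → (1.65609, -0.5192, -0.825212)–(1.65609, -0.5192, 0.825212)  len=1.6504
  (v4,v9,v5) [-++] → (1.01433, -0.5192, 1.46697)–(0, -0.5192, 1.8544)  len=1.0858
  (v2,v4,v11) [--+] → (-1.01433, -0.5192, 1.46697)–(-1.65609, -0.5192, 0.825212)  len=0.9076
  (v6,v2,v10) [--+] → (-1.65609, -0.5192, -0.825212)–(-1.01433, -0.5192, -1.46697)  len=0.9076
  (v8,v6,v7) [+-+] → (1.01433, -0.5192, -1.46697)–(0, -0.5192, -1.8544)  len=1.0858

Chained into 1 loop(s):
  loop 1: 10 segments, perimeter = 11.2744
Total perimeter = 11.274


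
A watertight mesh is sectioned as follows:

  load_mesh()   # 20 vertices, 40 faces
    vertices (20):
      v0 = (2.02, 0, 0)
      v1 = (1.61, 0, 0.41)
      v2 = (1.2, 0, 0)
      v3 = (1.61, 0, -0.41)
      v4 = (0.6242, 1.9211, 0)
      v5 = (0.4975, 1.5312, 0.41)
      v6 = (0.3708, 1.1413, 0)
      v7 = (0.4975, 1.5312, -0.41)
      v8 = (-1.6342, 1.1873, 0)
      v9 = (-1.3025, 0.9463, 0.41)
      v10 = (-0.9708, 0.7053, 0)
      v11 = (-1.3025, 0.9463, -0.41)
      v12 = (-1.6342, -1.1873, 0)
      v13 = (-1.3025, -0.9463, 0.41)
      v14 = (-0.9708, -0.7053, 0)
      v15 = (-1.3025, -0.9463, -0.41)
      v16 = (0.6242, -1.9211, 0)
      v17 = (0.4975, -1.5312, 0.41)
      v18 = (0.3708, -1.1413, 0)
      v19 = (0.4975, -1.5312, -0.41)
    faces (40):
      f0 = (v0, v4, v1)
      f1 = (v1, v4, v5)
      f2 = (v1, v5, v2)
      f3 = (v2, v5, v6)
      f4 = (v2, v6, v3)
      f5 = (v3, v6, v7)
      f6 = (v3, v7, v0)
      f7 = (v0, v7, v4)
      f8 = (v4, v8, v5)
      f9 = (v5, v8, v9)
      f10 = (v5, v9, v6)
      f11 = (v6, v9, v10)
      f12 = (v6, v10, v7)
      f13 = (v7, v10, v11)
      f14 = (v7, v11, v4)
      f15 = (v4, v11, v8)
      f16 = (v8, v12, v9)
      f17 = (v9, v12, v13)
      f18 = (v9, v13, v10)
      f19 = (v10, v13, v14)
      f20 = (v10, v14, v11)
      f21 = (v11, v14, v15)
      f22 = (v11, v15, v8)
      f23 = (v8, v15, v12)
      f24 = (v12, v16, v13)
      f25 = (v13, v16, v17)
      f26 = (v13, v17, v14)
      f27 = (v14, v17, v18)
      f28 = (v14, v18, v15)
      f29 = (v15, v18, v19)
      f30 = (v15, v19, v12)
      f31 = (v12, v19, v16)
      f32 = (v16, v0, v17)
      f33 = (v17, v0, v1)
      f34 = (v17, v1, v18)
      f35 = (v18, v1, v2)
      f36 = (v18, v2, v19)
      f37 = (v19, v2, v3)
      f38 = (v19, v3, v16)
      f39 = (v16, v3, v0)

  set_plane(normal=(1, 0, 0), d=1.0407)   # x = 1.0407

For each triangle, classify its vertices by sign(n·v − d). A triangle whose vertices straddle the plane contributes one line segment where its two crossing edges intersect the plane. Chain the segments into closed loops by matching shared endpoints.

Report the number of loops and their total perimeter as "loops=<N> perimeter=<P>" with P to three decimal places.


loops=2 perimeter=5.580

Straddling triangles (16 of 40):
  (v0,v4,v1) [+-+] → (1.0407, 1.34785, 0)–(1.0407, 1.10944, 0.173225)  len=0.2947
  (v1,v4,v5) [+--] → (1.0407, 1.10944, 0.173225)–(1.0407, 0.783561, 0.41)  len=0.4028
  (v1,v5,v2) [+-+] → (1.0407, 0.783561, 0.41)–(1.0407, 0.347217, 0.0929722)  len=0.5394
  (v2,v5,v6) [+--] → (1.0407, 0.347217, 0.0929722)–(1.0407, 0.219258, 0)  len=0.1582
  (v2,v6,v3) [+-+] → (1.0407, 0.219258, 0)–(1.0407, 0.524324, -0.221642)  len=0.3771
  (v3,v6,v7) [+--] → (1.0407, 0.524324, -0.221642)–(1.0407, 0.783561, -0.41)  len=0.3204
  (v3,v7,v0) [+-+] → (1.0407, 0.783561, -0.41)–(1.0407, 0.984896, -0.26372)  len=0.2489
  (v0,v7,v4) [+--] → (1.0407, 0.984896, -0.26372)–(1.0407, 1.34785, 0)  len=0.4486
  (v16,v0,v17) [-+-] → (1.0407, -1.34785, 0)–(1.0407, -0.984896, 0.26372)  len=0.4486
  (v17,v0,v1) [-++] → (1.0407, -0.984896, 0.26372)–(1.0407, -0.783561, 0.41)  len=0.2489
  (v17,v1,v18) [-+-] → (1.0407, -0.783561, 0.41)–(1.0407, -0.524324, 0.221642)  len=0.3204
  (v18,v1,v2) [-++] → (1.0407, -0.524324, 0.221642)–(1.0407, -0.219258, 0)  len=0.3771
  (v18,v2,v19) [-+-] → (1.0407, -0.219258, 0)–(1.0407, -0.347217, -0.0929722)  len=0.1582
  (v19,v2,v3) [-++] → (1.0407, -0.347217, -0.0929722)–(1.0407, -0.783561, -0.41)  len=0.5394
  (v19,v3,v16) [-+-] → (1.0407, -0.783561, -0.41)–(1.0407, -1.10944, -0.173225)  len=0.4028
  (v16,v3,v0) [-++] → (1.0407, -1.10944, -0.173225)–(1.0407, -1.34785, 0)  len=0.2947

Chained into 2 loop(s):
  loop 1: 8 segments, perimeter = 2.7901
  loop 2: 8 segments, perimeter = 2.7901
Total perimeter = 5.580


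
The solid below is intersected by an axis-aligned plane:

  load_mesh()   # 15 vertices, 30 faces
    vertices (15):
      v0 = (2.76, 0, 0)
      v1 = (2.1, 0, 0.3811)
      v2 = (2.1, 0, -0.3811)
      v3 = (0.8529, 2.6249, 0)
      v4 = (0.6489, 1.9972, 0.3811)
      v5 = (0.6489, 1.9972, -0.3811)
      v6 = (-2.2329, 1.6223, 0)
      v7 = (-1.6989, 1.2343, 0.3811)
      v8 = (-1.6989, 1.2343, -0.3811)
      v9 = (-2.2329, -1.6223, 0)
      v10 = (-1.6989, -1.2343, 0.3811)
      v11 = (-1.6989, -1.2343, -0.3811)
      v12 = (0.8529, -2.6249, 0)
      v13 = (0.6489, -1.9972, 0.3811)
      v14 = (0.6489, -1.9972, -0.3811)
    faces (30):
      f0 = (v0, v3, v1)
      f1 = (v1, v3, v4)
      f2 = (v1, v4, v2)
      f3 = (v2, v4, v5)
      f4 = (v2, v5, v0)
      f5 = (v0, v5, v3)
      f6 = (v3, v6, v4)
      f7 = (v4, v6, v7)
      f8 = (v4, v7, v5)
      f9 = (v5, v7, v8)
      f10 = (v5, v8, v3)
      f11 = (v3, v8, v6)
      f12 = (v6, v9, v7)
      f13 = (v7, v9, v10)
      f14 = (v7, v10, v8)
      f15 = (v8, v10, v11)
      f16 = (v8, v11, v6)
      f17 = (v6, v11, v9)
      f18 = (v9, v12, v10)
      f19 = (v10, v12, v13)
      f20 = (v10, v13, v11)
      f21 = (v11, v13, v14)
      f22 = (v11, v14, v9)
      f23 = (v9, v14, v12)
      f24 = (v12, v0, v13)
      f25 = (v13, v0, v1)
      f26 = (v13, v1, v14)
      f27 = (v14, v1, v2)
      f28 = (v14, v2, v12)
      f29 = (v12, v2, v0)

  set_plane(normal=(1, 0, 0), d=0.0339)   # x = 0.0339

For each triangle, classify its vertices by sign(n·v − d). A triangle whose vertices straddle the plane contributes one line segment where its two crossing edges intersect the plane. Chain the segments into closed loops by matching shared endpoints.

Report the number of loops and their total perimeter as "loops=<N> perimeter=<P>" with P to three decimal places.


Straddling triangles (12 of 30):
  (v3,v6,v4) [+-+] → (0.0339, 2.3588, 0)–(0.0339, 1.91719, 0.29977)  len=0.5337
  (v4,v6,v7) [+--] → (0.0339, 1.91719, 0.29977)–(0.0339, 1.79736, 0.3811)  len=0.1448
  (v4,v7,v5) [+-+] → (0.0339, 1.79736, 0.3811)–(0.0339, 1.79736, -0.181444)  len=0.5625
  (v5,v7,v8) [+--] → (0.0339, 1.79736, -0.181444)–(0.0339, 1.79736, -0.3811)  len=0.1997
  (v5,v8,v3) [+-+] → (0.0339, 1.79736, -0.3811)–(0.0339, 2.17859, -0.122314)  len=0.4608
  (v3,v8,v6) [+--] → (0.0339, 2.17859, -0.122314)–(0.0339, 2.3588, 0)  len=0.2178
  (v9,v12,v10) [-+-] → (0.0339, -2.3588, 0)–(0.0339, -2.17859, 0.122314)  len=0.2178
  (v10,v12,v13) [-++] → (0.0339, -2.17859, 0.122314)–(0.0339, -1.79736, 0.3811)  len=0.4608
  (v10,v13,v11) [-+-] → (0.0339, -1.79736, 0.3811)–(0.0339, -1.79736, 0.181444)  len=0.1997
  (v11,v13,v14) [-++] → (0.0339, -1.79736, 0.181444)–(0.0339, -1.79736, -0.3811)  len=0.5625
  (v11,v14,v9) [-+-] → (0.0339, -1.79736, -0.3811)–(0.0339, -1.91719, -0.29977)  len=0.1448
  (v9,v14,v12) [-++] → (0.0339, -1.91719, -0.29977)–(0.0339, -2.3588, 0)  len=0.5337

Chained into 2 loop(s):
  loop 1: 6 segments, perimeter = 2.1193
  loop 2: 6 segments, perimeter = 2.1193
Total perimeter = 4.239

loops=2 perimeter=4.239


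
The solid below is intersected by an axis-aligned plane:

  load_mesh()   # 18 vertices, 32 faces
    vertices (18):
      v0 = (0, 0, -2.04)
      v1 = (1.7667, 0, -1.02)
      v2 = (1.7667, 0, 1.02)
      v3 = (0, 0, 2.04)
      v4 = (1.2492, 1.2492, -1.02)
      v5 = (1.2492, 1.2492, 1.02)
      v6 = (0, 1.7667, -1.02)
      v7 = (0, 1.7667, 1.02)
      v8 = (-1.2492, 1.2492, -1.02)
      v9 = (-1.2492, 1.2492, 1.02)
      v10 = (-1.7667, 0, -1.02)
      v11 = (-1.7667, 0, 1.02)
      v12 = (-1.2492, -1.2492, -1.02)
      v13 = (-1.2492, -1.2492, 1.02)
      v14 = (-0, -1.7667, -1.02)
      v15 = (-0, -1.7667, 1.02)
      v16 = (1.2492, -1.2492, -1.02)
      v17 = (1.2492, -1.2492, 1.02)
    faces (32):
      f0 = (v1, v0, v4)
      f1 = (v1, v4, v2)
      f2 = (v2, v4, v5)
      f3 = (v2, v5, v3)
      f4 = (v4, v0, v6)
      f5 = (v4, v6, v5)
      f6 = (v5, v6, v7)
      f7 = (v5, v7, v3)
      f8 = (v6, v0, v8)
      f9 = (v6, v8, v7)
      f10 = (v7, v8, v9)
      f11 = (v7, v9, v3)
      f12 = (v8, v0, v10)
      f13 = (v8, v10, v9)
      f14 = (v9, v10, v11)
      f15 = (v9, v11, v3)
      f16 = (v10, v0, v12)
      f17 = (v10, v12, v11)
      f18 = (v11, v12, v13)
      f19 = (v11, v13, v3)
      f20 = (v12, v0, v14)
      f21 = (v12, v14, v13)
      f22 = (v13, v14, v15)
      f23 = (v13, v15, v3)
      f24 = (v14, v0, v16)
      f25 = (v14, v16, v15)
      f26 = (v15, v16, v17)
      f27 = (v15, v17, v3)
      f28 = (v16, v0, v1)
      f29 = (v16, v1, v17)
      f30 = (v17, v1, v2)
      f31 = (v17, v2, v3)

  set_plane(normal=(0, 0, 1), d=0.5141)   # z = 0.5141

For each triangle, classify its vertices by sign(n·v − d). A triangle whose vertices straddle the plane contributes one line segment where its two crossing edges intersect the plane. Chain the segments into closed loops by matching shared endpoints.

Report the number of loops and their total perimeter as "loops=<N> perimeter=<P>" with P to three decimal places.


loops=1 perimeter=10.817

Straddling triangles (16 of 32):
  (v1,v4,v2) [--+] → (1.63837, 0.309789, 0.5141)–(1.7667, 0, 0.5141)  len=0.3353
  (v2,v4,v5) [+-+] → (1.63837, 0.309789, 0.5141)–(1.2492, 1.2492, 0.5141)  len=1.0168
  (v4,v6,v5) [--+] → (0.939411, 1.37753, 0.5141)–(1.2492, 1.2492, 0.5141)  len=0.3353
  (v5,v6,v7) [+-+] → (0.939411, 1.37753, 0.5141)–(0, 1.7667, 0.5141)  len=1.0168
  (v6,v8,v7) [--+] → (-0.309789, 1.63837, 0.5141)–(0, 1.7667, 0.5141)  len=0.3353
  (v7,v8,v9) [+-+] → (-0.309789, 1.63837, 0.5141)–(-1.2492, 1.2492, 0.5141)  len=1.0168
  (v8,v10,v9) [--+] → (-1.37753, 0.939411, 0.5141)–(-1.2492, 1.2492, 0.5141)  len=0.3353
  (v9,v10,v11) [+-+] → (-1.37753, 0.939411, 0.5141)–(-1.7667, 0, 0.5141)  len=1.0168
  (v10,v12,v11) [--+] → (-1.63837, -0.309789, 0.5141)–(-1.7667, 0, 0.5141)  len=0.3353
  (v11,v12,v13) [+-+] → (-1.63837, -0.309789, 0.5141)–(-1.2492, -1.2492, 0.5141)  len=1.0168
  (v12,v14,v13) [--+] → (-0.939411, -1.37753, 0.5141)–(-1.2492, -1.2492, 0.5141)  len=0.3353
  (v13,v14,v15) [+-+] → (-0.939411, -1.37753, 0.5141)–(0, -1.7667, 0.5141)  len=1.0168
  (v14,v16,v15) [--+] → (0.309789, -1.63837, 0.5141)–(0, -1.7667, 0.5141)  len=0.3353
  (v15,v16,v17) [+-+] → (0.309789, -1.63837, 0.5141)–(1.2492, -1.2492, 0.5141)  len=1.0168
  (v16,v1,v17) [--+] → (1.37753, -0.939411, 0.5141)–(1.2492, -1.2492, 0.5141)  len=0.3353
  (v17,v1,v2) [+-+] → (1.37753, -0.939411, 0.5141)–(1.7667, 0, 0.5141)  len=1.0168

Chained into 1 loop(s):
  loop 1: 16 segments, perimeter = 10.8172
Total perimeter = 10.817


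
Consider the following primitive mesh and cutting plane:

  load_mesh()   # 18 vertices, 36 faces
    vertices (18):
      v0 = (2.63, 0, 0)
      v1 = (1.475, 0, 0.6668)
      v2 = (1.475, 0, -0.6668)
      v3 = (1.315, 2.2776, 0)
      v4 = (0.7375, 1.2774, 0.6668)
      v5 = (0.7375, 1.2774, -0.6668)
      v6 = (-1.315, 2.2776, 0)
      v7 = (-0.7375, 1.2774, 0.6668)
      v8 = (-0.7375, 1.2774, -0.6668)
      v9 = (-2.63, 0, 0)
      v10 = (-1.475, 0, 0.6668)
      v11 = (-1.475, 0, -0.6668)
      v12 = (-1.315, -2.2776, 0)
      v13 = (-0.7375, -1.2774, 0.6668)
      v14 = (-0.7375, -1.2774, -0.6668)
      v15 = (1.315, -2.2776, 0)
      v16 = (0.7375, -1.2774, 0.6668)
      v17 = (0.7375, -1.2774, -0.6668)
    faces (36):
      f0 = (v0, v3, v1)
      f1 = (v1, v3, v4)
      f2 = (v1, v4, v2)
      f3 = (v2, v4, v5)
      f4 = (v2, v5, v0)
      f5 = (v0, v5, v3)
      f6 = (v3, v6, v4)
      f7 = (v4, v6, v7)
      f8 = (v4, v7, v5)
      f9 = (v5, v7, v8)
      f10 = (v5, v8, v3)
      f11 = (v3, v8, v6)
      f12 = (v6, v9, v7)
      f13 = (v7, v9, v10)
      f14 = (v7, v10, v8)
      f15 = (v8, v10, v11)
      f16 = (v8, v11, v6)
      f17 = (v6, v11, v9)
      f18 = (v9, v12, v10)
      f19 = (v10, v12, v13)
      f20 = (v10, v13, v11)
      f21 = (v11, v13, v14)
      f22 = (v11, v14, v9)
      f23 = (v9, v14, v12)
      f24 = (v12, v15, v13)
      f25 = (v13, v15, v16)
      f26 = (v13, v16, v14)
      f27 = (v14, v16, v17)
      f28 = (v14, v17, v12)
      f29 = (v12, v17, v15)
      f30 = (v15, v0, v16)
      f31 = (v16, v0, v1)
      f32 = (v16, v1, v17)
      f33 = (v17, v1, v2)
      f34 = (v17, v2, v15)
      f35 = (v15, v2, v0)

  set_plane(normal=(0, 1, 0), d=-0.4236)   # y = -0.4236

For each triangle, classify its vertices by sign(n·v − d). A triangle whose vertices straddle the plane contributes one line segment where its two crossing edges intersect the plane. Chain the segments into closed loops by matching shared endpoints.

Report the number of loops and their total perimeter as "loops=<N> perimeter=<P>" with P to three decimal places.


Straddling triangles (12 of 36):
  (v9,v12,v10) [+-+] → (-2.38543, -0.4236, 0)–(-1.44524, -0.4236, 0.542785)  len=1.0856
  (v10,v12,v13) [+--] → (-1.44524, -0.4236, 0.542785)–(-1.23044, -0.4236, 0.6668)  len=0.2480
  (v10,v13,v11) [+-+] → (-1.23044, -0.4236, 0.6668)–(-1.23044, -0.4236, -0.224563)  len=0.8914
  (v11,v13,v14) [+--] → (-1.23044, -0.4236, -0.224563)–(-1.23044, -0.4236, -0.6668)  len=0.4422
  (v11,v14,v9) [+-+] → (-1.23044, -0.4236, -0.6668)–(-2.00243, -0.4236, -0.221118)  len=0.8914
  (v9,v14,v12) [+--] → (-2.00243, -0.4236, -0.221118)–(-2.38543, -0.4236, 0)  len=0.4422
  (v15,v0,v16) [-+-] → (2.38543, -0.4236, 0)–(2.00243, -0.4236, 0.221118)  len=0.4422
  (v16,v0,v1) [-++] → (2.00243, -0.4236, 0.221118)–(1.23044, -0.4236, 0.6668)  len=0.8914
  (v16,v1,v17) [-+-] → (1.23044, -0.4236, 0.6668)–(1.23044, -0.4236, 0.224563)  len=0.4422
  (v17,v1,v2) [-++] → (1.23044, -0.4236, 0.224563)–(1.23044, -0.4236, -0.6668)  len=0.8914
  (v17,v2,v15) [-+-] → (1.23044, -0.4236, -0.6668)–(1.44524, -0.4236, -0.542785)  len=0.2480
  (v15,v2,v0) [-++] → (1.44524, -0.4236, -0.542785)–(2.38543, -0.4236, 0)  len=1.0856

Chained into 2 loop(s):
  loop 1: 6 segments, perimeter = 4.0009
  loop 2: 6 segments, perimeter = 4.0009
Total perimeter = 8.002

loops=2 perimeter=8.002


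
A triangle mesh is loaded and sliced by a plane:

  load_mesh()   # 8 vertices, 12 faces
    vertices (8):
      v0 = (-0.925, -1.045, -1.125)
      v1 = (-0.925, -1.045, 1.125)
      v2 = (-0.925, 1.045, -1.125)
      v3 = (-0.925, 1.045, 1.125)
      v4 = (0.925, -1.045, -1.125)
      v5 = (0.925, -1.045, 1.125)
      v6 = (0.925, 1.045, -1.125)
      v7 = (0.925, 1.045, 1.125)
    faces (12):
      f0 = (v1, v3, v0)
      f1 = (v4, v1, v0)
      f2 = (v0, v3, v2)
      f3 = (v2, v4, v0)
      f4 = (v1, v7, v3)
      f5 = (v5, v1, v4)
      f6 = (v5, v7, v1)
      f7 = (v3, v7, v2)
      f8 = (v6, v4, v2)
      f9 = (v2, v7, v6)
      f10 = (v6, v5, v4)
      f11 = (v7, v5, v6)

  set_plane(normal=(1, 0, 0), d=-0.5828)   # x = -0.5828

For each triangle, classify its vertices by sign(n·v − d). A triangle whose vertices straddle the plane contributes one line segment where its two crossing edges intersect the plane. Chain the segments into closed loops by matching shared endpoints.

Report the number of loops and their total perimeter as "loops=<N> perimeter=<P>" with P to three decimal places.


loops=1 perimeter=8.680

Straddling triangles (8 of 12):
  (v4,v1,v0) [+--] → (-0.5828, -1.045, 0.708811)–(-0.5828, -1.045, -1.125)  len=1.8338
  (v2,v4,v0) [-+-] → (-0.5828, 0.658406, -1.125)–(-0.5828, -1.045, -1.125)  len=1.7034
  (v1,v7,v3) [-+-] → (-0.5828, -0.658406, 1.125)–(-0.5828, 1.045, 1.125)  len=1.7034
  (v5,v1,v4) [+-+] → (-0.5828, -1.045, 1.125)–(-0.5828, -1.045, 0.708811)  len=0.4162
  (v5,v7,v1) [++-] → (-0.5828, -0.658406, 1.125)–(-0.5828, -1.045, 1.125)  len=0.3866
  (v3,v7,v2) [-+-] → (-0.5828, 1.045, 1.125)–(-0.5828, 1.045, -0.708811)  len=1.8338
  (v6,v4,v2) [++-] → (-0.5828, 0.658406, -1.125)–(-0.5828, 1.045, -1.125)  len=0.3866
  (v2,v7,v6) [-++] → (-0.5828, 1.045, -0.708811)–(-0.5828, 1.045, -1.125)  len=0.4162

Chained into 1 loop(s):
  loop 1: 8 segments, perimeter = 8.6800
Total perimeter = 8.680


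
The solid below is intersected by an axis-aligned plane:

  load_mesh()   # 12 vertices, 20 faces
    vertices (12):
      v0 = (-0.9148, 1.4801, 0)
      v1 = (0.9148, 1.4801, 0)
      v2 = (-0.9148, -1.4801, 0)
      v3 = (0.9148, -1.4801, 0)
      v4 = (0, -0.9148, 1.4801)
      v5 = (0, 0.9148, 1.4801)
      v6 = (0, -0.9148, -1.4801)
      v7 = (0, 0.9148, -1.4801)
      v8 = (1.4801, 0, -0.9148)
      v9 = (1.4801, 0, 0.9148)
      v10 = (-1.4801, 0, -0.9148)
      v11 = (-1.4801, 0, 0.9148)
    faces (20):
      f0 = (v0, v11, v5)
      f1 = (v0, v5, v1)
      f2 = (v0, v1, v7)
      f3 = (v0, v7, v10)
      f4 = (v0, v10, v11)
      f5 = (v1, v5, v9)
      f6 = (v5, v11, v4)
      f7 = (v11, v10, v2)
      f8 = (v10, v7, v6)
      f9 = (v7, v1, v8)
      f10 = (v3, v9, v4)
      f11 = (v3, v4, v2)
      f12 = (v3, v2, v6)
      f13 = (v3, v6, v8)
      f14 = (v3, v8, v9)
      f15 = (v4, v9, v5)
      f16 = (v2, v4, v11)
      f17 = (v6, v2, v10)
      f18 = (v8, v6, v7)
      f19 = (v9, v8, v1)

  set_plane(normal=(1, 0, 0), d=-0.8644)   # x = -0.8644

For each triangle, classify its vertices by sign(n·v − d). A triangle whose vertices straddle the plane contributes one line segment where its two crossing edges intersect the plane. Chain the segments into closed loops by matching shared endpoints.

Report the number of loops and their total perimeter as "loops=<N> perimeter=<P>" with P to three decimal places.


loops=1 perimeter=7.915

Straddling triangles (10 of 20):
  (v0,v11,v5) [--+] → (-0.8644, 0.380543, 1.14996)–(-0.8644, 1.44896, 0.0815446)  len=1.5110
  (v0,v5,v1) [-++] → (-0.8644, 1.44896, 0.0815446)–(-0.8644, 1.4801, 0)  len=0.0873
  (v0,v1,v7) [-++] → (-0.8644, 1.4801, 0)–(-0.8644, 1.44896, -0.0815446)  len=0.0873
  (v0,v7,v10) [-+-] → (-0.8644, 1.44896, -0.0815446)–(-0.8644, 0.380543, -1.14996)  len=1.5110
  (v5,v11,v4) [+-+] → (-0.8644, 0.380543, 1.14996)–(-0.8644, -0.380543, 1.14996)  len=0.7611
  (v10,v7,v6) [-++] → (-0.8644, 0.380543, -1.14996)–(-0.8644, -0.380543, -1.14996)  len=0.7611
  (v3,v4,v2) [++-] → (-0.8644, -1.44896, 0.0815446)–(-0.8644, -1.4801, 0)  len=0.0873
  (v3,v2,v6) [+-+] → (-0.8644, -1.4801, 0)–(-0.8644, -1.44896, -0.0815446)  len=0.0873
  (v2,v4,v11) [-+-] → (-0.8644, -1.44896, 0.0815446)–(-0.8644, -0.380543, 1.14996)  len=1.5110
  (v6,v2,v10) [+--] → (-0.8644, -1.44896, -0.0815446)–(-0.8644, -0.380543, -1.14996)  len=1.5110

Chained into 1 loop(s):
  loop 1: 10 segments, perimeter = 7.9152
Total perimeter = 7.915


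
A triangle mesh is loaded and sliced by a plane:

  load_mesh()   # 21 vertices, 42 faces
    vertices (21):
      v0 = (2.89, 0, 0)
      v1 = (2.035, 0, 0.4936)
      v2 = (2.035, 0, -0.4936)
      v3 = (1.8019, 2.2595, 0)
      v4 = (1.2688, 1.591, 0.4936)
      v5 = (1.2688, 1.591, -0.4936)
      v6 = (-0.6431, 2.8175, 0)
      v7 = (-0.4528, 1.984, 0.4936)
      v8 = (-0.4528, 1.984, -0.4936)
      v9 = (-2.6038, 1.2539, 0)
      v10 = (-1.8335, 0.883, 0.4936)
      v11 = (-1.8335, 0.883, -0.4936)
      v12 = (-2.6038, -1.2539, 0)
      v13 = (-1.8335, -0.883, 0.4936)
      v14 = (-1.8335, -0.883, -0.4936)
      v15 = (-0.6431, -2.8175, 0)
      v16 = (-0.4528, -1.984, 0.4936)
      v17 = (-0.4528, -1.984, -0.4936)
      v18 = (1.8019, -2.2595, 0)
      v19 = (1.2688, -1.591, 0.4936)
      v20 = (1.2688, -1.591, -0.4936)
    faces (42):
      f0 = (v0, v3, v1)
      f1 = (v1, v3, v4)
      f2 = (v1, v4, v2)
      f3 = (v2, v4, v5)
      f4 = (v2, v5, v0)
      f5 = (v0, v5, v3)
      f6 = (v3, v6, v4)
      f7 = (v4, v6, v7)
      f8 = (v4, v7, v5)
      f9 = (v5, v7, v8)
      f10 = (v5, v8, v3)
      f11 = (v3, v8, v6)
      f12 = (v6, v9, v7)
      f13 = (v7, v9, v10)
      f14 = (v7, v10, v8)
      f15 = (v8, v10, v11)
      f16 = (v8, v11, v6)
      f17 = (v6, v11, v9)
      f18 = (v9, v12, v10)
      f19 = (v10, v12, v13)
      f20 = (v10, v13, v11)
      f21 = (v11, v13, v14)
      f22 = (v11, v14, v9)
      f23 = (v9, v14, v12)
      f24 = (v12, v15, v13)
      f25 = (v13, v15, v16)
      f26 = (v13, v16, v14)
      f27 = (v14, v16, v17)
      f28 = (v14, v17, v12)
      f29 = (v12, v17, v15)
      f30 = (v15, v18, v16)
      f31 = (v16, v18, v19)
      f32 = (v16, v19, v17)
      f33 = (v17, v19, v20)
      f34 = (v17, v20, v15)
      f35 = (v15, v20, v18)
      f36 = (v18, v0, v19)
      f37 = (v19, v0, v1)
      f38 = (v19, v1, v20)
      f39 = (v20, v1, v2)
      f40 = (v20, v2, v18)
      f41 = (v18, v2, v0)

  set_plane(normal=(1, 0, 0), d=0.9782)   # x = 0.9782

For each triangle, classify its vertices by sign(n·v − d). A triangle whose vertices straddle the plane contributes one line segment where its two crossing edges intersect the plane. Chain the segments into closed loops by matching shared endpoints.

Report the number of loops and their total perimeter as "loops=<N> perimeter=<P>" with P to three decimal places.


loops=2 perimeter=5.701

Straddling triangles (12 of 42):
  (v3,v6,v4) [+-+] → (0.9782, 2.44749, 0)–(0.9782, 1.77742, 0.418575)  len=0.7901
  (v4,v6,v7) [+--] → (0.9782, 1.77742, 0.418575)–(0.9782, 1.65734, 0.4936)  len=0.1416
  (v4,v7,v5) [+-+] → (0.9782, 1.65734, 0.4936)–(0.9782, 1.65734, -0.326964)  len=0.8206
  (v5,v7,v8) [+--] → (0.9782, 1.65734, -0.326964)–(0.9782, 1.65734, -0.4936)  len=0.1666
  (v5,v8,v3) [+-+] → (0.9782, 1.65734, -0.4936)–(0.9782, 2.15885, -0.180325)  len=0.5913
  (v3,v8,v6) [+--] → (0.9782, 2.15885, -0.180325)–(0.9782, 2.44749, 0)  len=0.3403
  (v15,v18,v16) [-+-] → (0.9782, -2.44749, 0)–(0.9782, -2.15885, 0.180325)  len=0.3403
  (v16,v18,v19) [-++] → (0.9782, -2.15885, 0.180325)–(0.9782, -1.65734, 0.4936)  len=0.5913
  (v16,v19,v17) [-+-] → (0.9782, -1.65734, 0.4936)–(0.9782, -1.65734, 0.326964)  len=0.1666
  (v17,v19,v20) [-++] → (0.9782, -1.65734, 0.326964)–(0.9782, -1.65734, -0.4936)  len=0.8206
  (v17,v20,v15) [-+-] → (0.9782, -1.65734, -0.4936)–(0.9782, -1.77742, -0.418575)  len=0.1416
  (v15,v20,v18) [-++] → (0.9782, -1.77742, -0.418575)–(0.9782, -2.44749, 0)  len=0.7901

Chained into 2 loop(s):
  loop 1: 6 segments, perimeter = 2.8505
  loop 2: 6 segments, perimeter = 2.8505
Total perimeter = 5.701


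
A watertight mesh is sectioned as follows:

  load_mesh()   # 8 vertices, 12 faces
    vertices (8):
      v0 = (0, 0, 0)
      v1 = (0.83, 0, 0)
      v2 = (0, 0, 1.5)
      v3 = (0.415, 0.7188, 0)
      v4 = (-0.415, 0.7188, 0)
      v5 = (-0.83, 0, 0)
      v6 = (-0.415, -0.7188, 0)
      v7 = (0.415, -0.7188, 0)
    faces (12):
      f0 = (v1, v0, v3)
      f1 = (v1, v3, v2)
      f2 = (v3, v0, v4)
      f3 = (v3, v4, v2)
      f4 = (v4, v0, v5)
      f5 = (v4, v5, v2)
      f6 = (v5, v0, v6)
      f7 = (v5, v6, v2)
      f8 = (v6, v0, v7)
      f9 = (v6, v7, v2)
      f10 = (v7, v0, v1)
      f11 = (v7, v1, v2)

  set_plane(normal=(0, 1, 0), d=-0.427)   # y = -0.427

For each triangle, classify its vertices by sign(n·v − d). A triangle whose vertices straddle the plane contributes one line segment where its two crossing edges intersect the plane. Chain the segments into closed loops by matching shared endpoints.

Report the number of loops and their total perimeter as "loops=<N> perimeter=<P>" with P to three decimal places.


Straddling triangles (6 of 12):
  (v5,v0,v6) [++-] → (-0.246529, -0.427, 0)–(-0.583471, -0.427, 0)  len=0.3369
  (v5,v6,v2) [+-+] → (-0.583471, -0.427, 0)–(-0.246529, -0.427, 0.608932)  len=0.6959
  (v6,v0,v7) [-+-] → (-0.246529, -0.427, 0)–(0.246529, -0.427, 0)  len=0.4931
  (v6,v7,v2) [--+] → (0.246529, -0.427, 0.608932)–(-0.246529, -0.427, 0.608932)  len=0.4931
  (v7,v0,v1) [-++] → (0.246529, -0.427, 0)–(0.583471, -0.427, 0)  len=0.3369
  (v7,v1,v2) [-++] → (0.583471, -0.427, 0)–(0.246529, -0.427, 0.608932)  len=0.6959

Chained into 1 loop(s):
  loop 1: 6 segments, perimeter = 3.0519
Total perimeter = 3.052

loops=1 perimeter=3.052


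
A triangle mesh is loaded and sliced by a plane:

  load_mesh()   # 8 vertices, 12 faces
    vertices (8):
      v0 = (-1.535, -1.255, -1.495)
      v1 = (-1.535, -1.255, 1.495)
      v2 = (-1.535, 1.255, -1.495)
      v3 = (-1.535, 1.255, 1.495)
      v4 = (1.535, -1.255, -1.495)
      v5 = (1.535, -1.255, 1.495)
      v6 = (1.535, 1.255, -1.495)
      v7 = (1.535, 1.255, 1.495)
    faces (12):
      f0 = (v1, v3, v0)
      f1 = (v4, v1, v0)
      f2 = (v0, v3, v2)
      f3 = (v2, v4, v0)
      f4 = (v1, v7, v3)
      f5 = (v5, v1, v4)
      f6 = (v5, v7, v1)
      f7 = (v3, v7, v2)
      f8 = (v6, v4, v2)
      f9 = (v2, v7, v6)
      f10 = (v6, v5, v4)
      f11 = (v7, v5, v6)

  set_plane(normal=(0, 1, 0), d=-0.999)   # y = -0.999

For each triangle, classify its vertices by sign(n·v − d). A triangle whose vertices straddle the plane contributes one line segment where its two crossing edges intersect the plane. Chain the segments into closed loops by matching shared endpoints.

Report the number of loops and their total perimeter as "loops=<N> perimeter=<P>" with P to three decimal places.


Straddling triangles (8 of 12):
  (v1,v3,v0) [-+-] → (-1.535, -0.999, 1.495)–(-1.535, -0.999, -1.19004)  len=2.6850
  (v0,v3,v2) [-++] → (-1.535, -0.999, -1.19004)–(-1.535, -0.999, -1.495)  len=0.3050
  (v2,v4,v0) [+--] → (1.22188, -0.999, -1.495)–(-1.535, -0.999, -1.495)  len=2.7569
  (v1,v7,v3) [-++] → (-1.22188, -0.999, 1.495)–(-1.535, -0.999, 1.495)  len=0.3131
  (v5,v7,v1) [-+-] → (1.535, -0.999, 1.495)–(-1.22188, -0.999, 1.495)  len=2.7569
  (v6,v4,v2) [+-+] → (1.535, -0.999, -1.495)–(1.22188, -0.999, -1.495)  len=0.3131
  (v6,v5,v4) [+--] → (1.535, -0.999, 1.19004)–(1.535, -0.999, -1.495)  len=2.6850
  (v7,v5,v6) [+-+] → (1.535, -0.999, 1.495)–(1.535, -0.999, 1.19004)  len=0.3050

Chained into 1 loop(s):
  loop 1: 8 segments, perimeter = 12.1200
Total perimeter = 12.120

loops=1 perimeter=12.120


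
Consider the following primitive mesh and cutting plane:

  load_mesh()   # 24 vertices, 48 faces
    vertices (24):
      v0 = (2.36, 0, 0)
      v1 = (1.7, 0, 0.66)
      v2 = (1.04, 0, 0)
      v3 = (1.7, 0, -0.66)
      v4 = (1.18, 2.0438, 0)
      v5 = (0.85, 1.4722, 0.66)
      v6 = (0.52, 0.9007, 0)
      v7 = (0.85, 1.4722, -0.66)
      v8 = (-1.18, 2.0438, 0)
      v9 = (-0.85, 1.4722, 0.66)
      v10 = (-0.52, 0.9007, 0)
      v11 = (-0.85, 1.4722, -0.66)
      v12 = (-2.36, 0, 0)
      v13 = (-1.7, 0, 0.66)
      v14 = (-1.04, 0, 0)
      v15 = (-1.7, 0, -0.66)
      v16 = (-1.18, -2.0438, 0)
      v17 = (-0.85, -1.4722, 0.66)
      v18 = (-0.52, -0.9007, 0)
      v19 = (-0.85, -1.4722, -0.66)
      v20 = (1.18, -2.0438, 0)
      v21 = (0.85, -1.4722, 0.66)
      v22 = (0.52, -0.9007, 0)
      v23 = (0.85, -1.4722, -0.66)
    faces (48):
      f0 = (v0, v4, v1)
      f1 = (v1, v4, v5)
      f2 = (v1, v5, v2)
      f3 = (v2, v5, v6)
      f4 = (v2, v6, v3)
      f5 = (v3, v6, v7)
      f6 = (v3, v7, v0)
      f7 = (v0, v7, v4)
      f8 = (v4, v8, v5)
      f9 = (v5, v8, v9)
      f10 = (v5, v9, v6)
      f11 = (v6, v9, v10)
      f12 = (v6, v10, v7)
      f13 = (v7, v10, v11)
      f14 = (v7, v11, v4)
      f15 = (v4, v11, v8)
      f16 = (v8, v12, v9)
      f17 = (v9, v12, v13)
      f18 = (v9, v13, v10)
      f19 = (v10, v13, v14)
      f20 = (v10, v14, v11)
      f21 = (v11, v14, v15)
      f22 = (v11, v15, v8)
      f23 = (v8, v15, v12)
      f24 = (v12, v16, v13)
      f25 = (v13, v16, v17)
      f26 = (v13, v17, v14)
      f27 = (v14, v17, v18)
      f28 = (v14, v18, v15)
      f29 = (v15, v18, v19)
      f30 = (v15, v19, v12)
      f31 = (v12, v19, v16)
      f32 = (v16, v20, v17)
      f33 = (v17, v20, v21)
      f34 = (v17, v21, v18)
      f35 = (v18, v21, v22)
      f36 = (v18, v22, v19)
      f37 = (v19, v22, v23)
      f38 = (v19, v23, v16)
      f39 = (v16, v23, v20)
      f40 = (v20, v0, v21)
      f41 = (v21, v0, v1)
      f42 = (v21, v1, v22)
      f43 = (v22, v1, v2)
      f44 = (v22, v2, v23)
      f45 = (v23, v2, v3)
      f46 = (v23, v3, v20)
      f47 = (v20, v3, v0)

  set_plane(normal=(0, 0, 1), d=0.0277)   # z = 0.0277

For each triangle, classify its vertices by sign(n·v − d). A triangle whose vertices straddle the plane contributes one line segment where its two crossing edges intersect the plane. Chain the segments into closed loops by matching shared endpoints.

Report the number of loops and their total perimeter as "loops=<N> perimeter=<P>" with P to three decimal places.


loops=2 perimeter=20.400

Straddling triangles (24 of 48):
  (v0,v4,v1) [--+] → (1.20182, 1.95802, 0.0277)–(2.3323, 0, 0.0277)  len=2.2609
  (v1,v4,v5) [+-+] → (1.20182, 1.95802, 0.0277)–(1.16615, 2.01981, 0.0277)  len=0.0713
  (v1,v5,v2) [++-] → (1.03203, 0.0617878, 0.0277)–(1.0677, 0, 0.0277)  len=0.0713
  (v2,v5,v6) [-+-] → (1.03203, 0.0617878, 0.0277)–(0.53385, 0.924686, 0.0277)  len=0.9964
  (v4,v8,v5) [--+] → (-1.0948, 2.01981, 0.0277)–(1.16615, 2.01981, 0.0277)  len=2.2610
  (v5,v8,v9) [+-+] → (-1.0948, 2.01981, 0.0277)–(-1.16615, 2.01981, 0.0277)  len=0.0713
  (v5,v9,v6) [++-] → (0.462502, 0.924686, 0.0277)–(0.53385, 0.924686, 0.0277)  len=0.0713
  (v6,v9,v10) [-+-] → (0.462502, 0.924686, 0.0277)–(-0.53385, 0.924686, 0.0277)  len=0.9964
  (v8,v12,v9) [--+] → (-2.29663, 0.0617878, 0.0277)–(-1.16615, 2.01981, 0.0277)  len=2.2609
  (v9,v12,v13) [+-+] → (-2.29663, 0.0617878, 0.0277)–(-2.3323, 0, 0.0277)  len=0.0713
  (v9,v13,v10) [++-] → (-0.569524, 0.862898, 0.0277)–(-0.53385, 0.924686, 0.0277)  len=0.0713
  (v10,v13,v14) [-+-] → (-0.569524, 0.862898, 0.0277)–(-1.0677, 0, 0.0277)  len=0.9964
  (v12,v16,v13) [--+] → (-1.20182, -1.95802, 0.0277)–(-2.3323, 0, 0.0277)  len=2.2609
  (v13,v16,v17) [+-+] → (-1.20182, -1.95802, 0.0277)–(-1.16615, -2.01981, 0.0277)  len=0.0713
  (v13,v17,v14) [++-] → (-1.03203, -0.0617878, 0.0277)–(-1.0677, 0, 0.0277)  len=0.0713
  (v14,v17,v18) [-+-] → (-1.03203, -0.0617878, 0.0277)–(-0.53385, -0.924686, 0.0277)  len=0.9964
  (v16,v20,v17) [--+] → (1.0948, -2.01981, 0.0277)–(-1.16615, -2.01981, 0.0277)  len=2.2610
  (v17,v20,v21) [+-+] → (1.0948, -2.01981, 0.0277)–(1.16615, -2.01981, 0.0277)  len=0.0713
  (v17,v21,v18) [++-] → (-0.462502, -0.924686, 0.0277)–(-0.53385, -0.924686, 0.0277)  len=0.0713
  (v18,v21,v22) [-+-] → (-0.462502, -0.924686, 0.0277)–(0.53385, -0.924686, 0.0277)  len=0.9964
  (v20,v0,v21) [--+] → (2.29663, -0.0617878, 0.0277)–(1.16615, -2.01981, 0.0277)  len=2.2609
  (v21,v0,v1) [+-+] → (2.29663, -0.0617878, 0.0277)–(2.3323, 0, 0.0277)  len=0.0713
  (v21,v1,v22) [++-] → (0.569524, -0.862898, 0.0277)–(0.53385, -0.924686, 0.0277)  len=0.0713
  (v22,v1,v2) [-+-] → (0.569524, -0.862898, 0.0277)–(1.0677, 0, 0.0277)  len=0.9964

Chained into 2 loop(s):
  loop 1: 12 segments, perimeter = 13.9937
  loop 2: 12 segments, perimeter = 6.4063
Total perimeter = 20.400
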